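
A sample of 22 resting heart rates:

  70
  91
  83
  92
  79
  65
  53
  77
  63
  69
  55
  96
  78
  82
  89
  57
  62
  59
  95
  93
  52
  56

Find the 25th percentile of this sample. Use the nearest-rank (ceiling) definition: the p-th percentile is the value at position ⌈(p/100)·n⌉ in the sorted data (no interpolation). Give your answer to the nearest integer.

Sorted: 52, 53, 55, 56, 57, 59, 62, 63, 65, 69, 70, 77, 78, 79, 82, 83, 89, 91, 92, 93, 95, 96.
n = 22.
Position = ⌈25/100 · 22⌉ = ⌈5.5⌉ = 6.
The value at rank 6 is 59.

59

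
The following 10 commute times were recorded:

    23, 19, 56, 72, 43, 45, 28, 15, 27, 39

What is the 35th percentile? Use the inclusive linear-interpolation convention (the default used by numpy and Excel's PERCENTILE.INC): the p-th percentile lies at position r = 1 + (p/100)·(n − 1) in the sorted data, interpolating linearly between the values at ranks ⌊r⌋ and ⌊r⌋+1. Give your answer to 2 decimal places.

27.15

Sorted: 15, 19, 23, 27, 28, 39, 43, 45, 56, 72.
n = 10.
r = 1 + (35/100)·(10 − 1) = 1 + 3.15 = 4.15.
Rank 4 is 27 and rank 5 is 28.
Interpolate: 27 + 0.15·(28 − 27) = 27 + 0.15·1 = 27.15.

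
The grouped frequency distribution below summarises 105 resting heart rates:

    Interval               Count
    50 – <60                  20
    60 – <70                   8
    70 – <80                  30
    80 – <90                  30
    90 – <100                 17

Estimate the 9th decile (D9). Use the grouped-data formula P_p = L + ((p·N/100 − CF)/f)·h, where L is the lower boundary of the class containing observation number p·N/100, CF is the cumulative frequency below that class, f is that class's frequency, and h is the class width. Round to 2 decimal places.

N = 105; target position k = 90/100 · 105 = 94.5.
Cumulative frequencies: 20, 28, 58, 88, 105.
Observation 94.5 falls in the class 90 – <100.
L = 90, CF = 88, f = 17, h = 10.
P90 = 90 + ((94.5 − 88)/17)·10 = 90 + 3.82353 = 93.8235.

93.82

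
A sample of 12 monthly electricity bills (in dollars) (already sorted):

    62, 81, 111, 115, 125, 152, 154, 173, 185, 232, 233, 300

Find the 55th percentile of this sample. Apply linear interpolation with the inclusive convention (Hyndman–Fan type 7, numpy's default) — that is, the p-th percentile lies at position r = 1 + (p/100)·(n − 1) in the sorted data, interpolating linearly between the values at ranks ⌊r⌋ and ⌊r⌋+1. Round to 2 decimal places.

154.95

n = 12.
r = 1 + (55/100)·(12 − 1) = 1 + 6.05 = 7.05.
Rank 7 is 154 and rank 8 is 173.
Interpolate: 154 + 0.05·(173 − 154) = 154 + 0.05·19 = 154.95.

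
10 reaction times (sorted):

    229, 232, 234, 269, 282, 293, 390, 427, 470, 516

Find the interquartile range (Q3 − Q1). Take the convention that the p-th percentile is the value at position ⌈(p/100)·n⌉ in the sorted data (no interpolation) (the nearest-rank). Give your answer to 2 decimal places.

193.00

n = 10.
P25: rank ⌈25/100·10⌉ = 3 → 234.
P75: rank ⌈75/100·10⌉ = 8 → 427.
Difference: 427 − 234 = 193.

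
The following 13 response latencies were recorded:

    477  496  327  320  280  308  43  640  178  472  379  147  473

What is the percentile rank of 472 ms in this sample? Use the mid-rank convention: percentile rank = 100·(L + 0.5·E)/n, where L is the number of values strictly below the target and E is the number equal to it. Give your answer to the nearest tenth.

65.4

Sorted: 43, 147, 178, 280, 308, 320, 327, 379, 472, 473, 477, 496, 640.
Count below 472: L = 8; count equal: E = 1; n = 13.
Percentile rank = 100·(8 + 0.5·1)/13 = 100·8.5/13 = 65.38.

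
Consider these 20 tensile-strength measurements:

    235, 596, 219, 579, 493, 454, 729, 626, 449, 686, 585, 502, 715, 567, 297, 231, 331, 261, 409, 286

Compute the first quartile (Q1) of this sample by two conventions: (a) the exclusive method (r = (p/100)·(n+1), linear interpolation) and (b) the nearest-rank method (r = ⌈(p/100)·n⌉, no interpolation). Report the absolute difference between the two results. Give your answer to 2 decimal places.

Sorted: 219, 231, 235, 261, 286, 297, 331, 409, 449, 454, 493, 502, 567, 579, 585, 596, 626, 686, 715, 729.
n = 20.
(a) r = 5.25; between ranks 5 (286) and 6 (297): 288.75.
(b) the nearest-rank method: rank 5 → 286.
|288.75 − 286| = 2.75.

2.75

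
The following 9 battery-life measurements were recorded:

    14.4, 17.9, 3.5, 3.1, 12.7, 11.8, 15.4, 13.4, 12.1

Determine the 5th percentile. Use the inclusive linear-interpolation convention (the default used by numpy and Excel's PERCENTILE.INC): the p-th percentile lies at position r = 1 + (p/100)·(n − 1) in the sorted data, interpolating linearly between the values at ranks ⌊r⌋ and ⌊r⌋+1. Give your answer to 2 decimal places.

3.26

Sorted: 3.1, 3.5, 11.8, 12.1, 12.7, 13.4, 14.4, 15.4, 17.9.
n = 9.
r = 1 + (5/100)·(9 − 1) = 1 + 0.4 = 1.4.
Rank 1 is 3.1 and rank 2 is 3.5.
Interpolate: 3.1 + 0.4·(3.5 − 3.1) = 3.1 + 0.4·0.4 = 3.26.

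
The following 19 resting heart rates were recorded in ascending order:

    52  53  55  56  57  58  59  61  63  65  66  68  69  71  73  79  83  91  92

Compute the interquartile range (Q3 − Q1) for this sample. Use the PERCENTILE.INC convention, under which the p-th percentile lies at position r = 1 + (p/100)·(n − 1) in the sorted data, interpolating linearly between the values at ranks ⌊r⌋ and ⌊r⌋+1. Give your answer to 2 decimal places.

14.50

n = 19.
P25: r = 5.5; ranks 5–6 are 57, 58; interpolating gives 57.5.
P75: r = 14.5; ranks 14–15 are 71, 73; interpolating gives 72.
Difference: 72 − 57.5 = 14.5.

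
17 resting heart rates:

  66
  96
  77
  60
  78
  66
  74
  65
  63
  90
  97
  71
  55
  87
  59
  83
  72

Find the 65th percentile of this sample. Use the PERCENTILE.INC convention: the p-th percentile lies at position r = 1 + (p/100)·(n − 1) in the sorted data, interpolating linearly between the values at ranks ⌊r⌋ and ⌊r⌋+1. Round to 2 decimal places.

Sorted: 55, 59, 60, 63, 65, 66, 66, 71, 72, 74, 77, 78, 83, 87, 90, 96, 97.
n = 17.
r = 1 + (65/100)·(17 − 1) = 1 + 10.4 = 11.4.
Rank 11 is 77 and rank 12 is 78.
Interpolate: 77 + 0.4·(78 − 77) = 77 + 0.4·1 = 77.4.

77.40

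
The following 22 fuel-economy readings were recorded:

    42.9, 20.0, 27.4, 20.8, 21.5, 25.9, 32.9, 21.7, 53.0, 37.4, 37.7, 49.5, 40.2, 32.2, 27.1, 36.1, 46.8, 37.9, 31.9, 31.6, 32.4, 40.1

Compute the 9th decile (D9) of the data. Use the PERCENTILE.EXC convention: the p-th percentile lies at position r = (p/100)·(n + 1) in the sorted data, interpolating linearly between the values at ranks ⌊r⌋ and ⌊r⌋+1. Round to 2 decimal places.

Sorted: 20.0, 20.8, 21.5, 21.7, 25.9, 27.1, 27.4, 31.6, 31.9, 32.2, 32.4, 32.9, 36.1, 37.4, 37.7, 37.9, 40.1, 40.2, 42.9, 46.8, 49.5, 53.0.
n = 22.
r = (90/100)·(22 + 1) = 20.7.
Rank 20 is 46.8 and rank 21 is 49.5.
Interpolate: 46.8 + 0.7·(49.5 − 46.8) = 46.8 + 0.7·2.7 = 48.69.

48.69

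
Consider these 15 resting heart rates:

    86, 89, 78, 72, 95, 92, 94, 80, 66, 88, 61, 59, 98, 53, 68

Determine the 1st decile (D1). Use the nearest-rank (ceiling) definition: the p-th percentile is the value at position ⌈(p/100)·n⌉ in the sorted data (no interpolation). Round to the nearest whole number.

59

Sorted: 53, 59, 61, 66, 68, 72, 78, 80, 86, 88, 89, 92, 94, 95, 98.
n = 15.
Position = ⌈10/100 · 15⌉ = ⌈1.5⌉ = 2.
The value at rank 2 is 59.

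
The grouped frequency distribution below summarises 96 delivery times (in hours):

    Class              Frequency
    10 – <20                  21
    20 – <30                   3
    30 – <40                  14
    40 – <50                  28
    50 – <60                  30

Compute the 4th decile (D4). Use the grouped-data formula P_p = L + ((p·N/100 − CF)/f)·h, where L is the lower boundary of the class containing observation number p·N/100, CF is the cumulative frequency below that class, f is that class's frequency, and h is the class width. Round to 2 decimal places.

40.14

N = 96; target position k = 40/100 · 96 = 38.4.
Cumulative frequencies: 21, 24, 38, 66, 96.
Observation 38.4 falls in the class 40 – <50.
L = 40, CF = 38, f = 28, h = 10.
P40 = 40 + ((38.4 − 38)/28)·10 = 40 + 0.142857 = 40.1429.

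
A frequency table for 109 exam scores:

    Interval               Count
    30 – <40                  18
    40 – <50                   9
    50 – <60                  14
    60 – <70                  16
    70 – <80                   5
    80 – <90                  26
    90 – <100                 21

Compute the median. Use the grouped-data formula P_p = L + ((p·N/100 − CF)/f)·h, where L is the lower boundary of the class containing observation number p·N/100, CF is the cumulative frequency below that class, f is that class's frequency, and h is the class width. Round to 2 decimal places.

N = 109; target position k = 50/100 · 109 = 54.5.
Cumulative frequencies: 18, 27, 41, 57, 62, 88, 109.
Observation 54.5 falls in the class 60 – <70.
L = 60, CF = 41, f = 16, h = 10.
P50 = 60 + ((54.5 − 41)/16)·10 = 60 + 8.4375 = 68.4375.

68.44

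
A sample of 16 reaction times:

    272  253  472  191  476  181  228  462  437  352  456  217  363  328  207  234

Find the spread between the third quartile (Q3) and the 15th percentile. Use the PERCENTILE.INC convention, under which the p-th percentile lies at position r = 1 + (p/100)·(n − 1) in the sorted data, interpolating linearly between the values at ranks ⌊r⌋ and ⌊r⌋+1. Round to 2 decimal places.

232.25

Sorted: 181, 191, 207, 217, 228, 234, 253, 272, 328, 352, 363, 437, 456, 462, 472, 476.
n = 16.
P15: r = 3.25; ranks 3–4 are 207, 217; interpolating gives 209.5.
P75: r = 12.25; ranks 12–13 are 437, 456; interpolating gives 441.75.
Difference: 441.75 − 209.5 = 232.25.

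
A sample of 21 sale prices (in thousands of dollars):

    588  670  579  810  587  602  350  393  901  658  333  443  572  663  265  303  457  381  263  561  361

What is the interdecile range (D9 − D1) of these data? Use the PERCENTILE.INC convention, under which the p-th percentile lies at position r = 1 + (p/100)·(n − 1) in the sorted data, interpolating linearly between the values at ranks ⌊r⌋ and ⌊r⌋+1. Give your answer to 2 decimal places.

Sorted: 263, 265, 303, 333, 350, 361, 381, 393, 443, 457, 561, 572, 579, 587, 588, 602, 658, 663, 670, 810, 901.
n = 21.
P10: r = 3 (integer) → 303.
P90: r = 19 (integer) → 670.
Difference: 670 − 303 = 367.

367.00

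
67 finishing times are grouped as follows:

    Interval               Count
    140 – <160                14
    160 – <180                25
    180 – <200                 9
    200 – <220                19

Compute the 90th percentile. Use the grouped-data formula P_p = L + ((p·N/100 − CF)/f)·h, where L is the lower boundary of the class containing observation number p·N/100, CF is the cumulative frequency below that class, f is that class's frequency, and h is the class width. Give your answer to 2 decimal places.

N = 67; target position k = 90/100 · 67 = 60.3.
Cumulative frequencies: 14, 39, 48, 67.
Observation 60.3 falls in the class 200 – <220.
L = 200, CF = 48, f = 19, h = 20.
P90 = 200 + ((60.3 − 48)/19)·20 = 200 + 12.9474 = 212.947.

212.95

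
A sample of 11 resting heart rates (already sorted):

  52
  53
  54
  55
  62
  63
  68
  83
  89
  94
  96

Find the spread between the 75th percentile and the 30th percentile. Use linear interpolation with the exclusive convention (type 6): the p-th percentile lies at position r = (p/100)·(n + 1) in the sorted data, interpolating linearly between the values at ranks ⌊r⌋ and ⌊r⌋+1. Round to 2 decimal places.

n = 11.
P30: r = 3.6; ranks 3–4 are 54, 55; interpolating gives 54.6.
P75: r = 9 (integer) → 89.
Difference: 89 − 54.6 = 34.4.

34.40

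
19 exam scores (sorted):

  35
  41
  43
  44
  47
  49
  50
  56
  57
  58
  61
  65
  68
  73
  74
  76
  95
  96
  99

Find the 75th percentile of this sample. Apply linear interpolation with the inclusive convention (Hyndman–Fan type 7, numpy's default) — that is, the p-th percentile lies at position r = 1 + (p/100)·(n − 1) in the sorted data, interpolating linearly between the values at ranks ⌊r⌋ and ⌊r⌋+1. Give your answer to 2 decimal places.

73.50

n = 19.
r = 1 + (75/100)·(19 − 1) = 1 + 13.5 = 14.5.
Rank 14 is 73 and rank 15 is 74.
Interpolate: 73 + 0.5·(74 − 73) = 73 + 0.5·1 = 73.5.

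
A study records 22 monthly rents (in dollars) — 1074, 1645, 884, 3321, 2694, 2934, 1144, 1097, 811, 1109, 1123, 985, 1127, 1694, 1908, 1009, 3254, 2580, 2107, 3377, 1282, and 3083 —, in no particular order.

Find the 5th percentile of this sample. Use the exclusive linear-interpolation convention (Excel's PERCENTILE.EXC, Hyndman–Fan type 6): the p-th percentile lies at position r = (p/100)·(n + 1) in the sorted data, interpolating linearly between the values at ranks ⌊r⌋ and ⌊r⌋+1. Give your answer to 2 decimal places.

821.95

Sorted: 811, 884, 985, 1009, 1074, 1097, 1109, 1123, 1127, 1144, 1282, 1645, 1694, 1908, 2107, 2580, 2694, 2934, 3083, 3254, 3321, 3377.
n = 22.
r = (5/100)·(22 + 1) = 1.15.
Rank 1 is 811 and rank 2 is 884.
Interpolate: 811 + 0.15·(884 − 811) = 811 + 0.15·73 = 821.95.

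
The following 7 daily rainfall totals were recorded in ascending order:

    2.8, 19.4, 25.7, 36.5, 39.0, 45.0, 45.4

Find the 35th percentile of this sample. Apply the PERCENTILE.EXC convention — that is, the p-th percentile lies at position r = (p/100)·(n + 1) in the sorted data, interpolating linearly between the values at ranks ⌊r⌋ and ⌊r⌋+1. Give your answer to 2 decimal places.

24.44

n = 7.
r = (35/100)·(7 + 1) = 2.8.
Rank 2 is 19.4 and rank 3 is 25.7.
Interpolate: 19.4 + 0.8·(25.7 − 19.4) = 19.4 + 0.8·6.3 = 24.44.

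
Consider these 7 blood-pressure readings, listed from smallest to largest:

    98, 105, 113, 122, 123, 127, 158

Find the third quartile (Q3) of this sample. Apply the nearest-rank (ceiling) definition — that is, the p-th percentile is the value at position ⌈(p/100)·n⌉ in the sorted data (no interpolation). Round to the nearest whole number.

n = 7.
Position = ⌈75/100 · 7⌉ = ⌈5.25⌉ = 6.
The value at rank 6 is 127.

127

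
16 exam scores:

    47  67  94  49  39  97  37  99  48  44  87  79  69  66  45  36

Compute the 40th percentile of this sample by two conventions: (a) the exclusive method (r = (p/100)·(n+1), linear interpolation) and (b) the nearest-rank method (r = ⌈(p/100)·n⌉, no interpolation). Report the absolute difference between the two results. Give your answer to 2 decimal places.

0.20

Sorted: 36, 37, 39, 44, 45, 47, 48, 49, 66, 67, 69, 79, 87, 94, 97, 99.
n = 16.
(a) r = 6.8; between ranks 6 (47) and 7 (48): 47.8.
(b) the nearest-rank method: rank 7 → 48.
|47.8 − 48| = 0.2.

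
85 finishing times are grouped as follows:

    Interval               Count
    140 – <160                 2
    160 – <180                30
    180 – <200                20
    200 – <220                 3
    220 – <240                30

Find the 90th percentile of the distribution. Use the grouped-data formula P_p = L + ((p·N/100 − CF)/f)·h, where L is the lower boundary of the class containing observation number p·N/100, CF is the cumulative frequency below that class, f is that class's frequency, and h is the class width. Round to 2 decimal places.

234.33

N = 85; target position k = 90/100 · 85 = 76.5.
Cumulative frequencies: 2, 32, 52, 55, 85.
Observation 76.5 falls in the class 220 – <240.
L = 220, CF = 55, f = 30, h = 20.
P90 = 220 + ((76.5 − 55)/30)·20 = 220 + 14.3333 = 234.333.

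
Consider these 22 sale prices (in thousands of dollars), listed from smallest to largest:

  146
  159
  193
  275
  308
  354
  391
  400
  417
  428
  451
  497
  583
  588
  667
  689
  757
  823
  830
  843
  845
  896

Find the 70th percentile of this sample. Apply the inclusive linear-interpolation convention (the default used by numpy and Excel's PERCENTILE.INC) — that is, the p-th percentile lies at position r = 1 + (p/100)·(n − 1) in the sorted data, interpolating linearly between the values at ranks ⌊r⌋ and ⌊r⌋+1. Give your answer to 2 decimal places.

682.40

n = 22.
r = 1 + (70/100)·(22 − 1) = 1 + 14.7 = 15.7.
Rank 15 is 667 and rank 16 is 689.
Interpolate: 667 + 0.7·(689 − 667) = 667 + 0.7·22 = 682.4.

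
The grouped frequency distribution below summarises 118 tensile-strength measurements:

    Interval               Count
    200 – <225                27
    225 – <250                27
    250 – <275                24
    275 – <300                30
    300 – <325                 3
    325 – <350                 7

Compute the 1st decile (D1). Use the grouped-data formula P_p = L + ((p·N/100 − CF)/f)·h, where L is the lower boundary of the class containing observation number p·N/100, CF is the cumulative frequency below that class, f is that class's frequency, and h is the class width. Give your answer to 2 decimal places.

210.93

N = 118; target position k = 10/100 · 118 = 11.8.
Cumulative frequencies: 27, 54, 78, 108, 111, 118.
Observation 11.8 falls in the class 200 – <225.
L = 200, CF = 0, f = 27, h = 25.
P10 = 200 + ((11.8 − 0)/27)·25 = 200 + 10.9259 = 210.926.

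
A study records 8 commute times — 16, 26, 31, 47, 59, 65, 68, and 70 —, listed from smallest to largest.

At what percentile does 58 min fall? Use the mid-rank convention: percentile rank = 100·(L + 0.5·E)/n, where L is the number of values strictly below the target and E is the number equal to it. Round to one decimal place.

Count below 58: L = 4; count equal: E = 0; n = 8.
Percentile rank = 100·(4 + 0.5·0)/8 = 100·4/8 = 50.

50.0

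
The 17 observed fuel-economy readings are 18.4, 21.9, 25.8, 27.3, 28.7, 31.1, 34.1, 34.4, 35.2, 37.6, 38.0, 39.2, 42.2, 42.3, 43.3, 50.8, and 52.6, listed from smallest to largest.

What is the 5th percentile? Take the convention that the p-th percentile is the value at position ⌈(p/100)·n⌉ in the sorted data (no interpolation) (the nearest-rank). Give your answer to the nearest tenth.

n = 17.
Position = ⌈5/100 · 17⌉ = ⌈0.85⌉ = 1.
The value at rank 1 is 18.4.

18.4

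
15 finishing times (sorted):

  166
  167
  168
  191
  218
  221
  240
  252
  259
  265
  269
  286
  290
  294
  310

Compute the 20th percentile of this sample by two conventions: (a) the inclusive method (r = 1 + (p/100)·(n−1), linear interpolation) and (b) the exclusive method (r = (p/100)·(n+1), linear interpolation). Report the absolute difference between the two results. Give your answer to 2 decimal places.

n = 15.
(a) r = 3.8; between ranks 3 (168) and 4 (191): 186.4.
(b) r = 3.2; between ranks 3 (168) and 4 (191): 172.6.
|186.4 − 172.6| = 13.8.

13.80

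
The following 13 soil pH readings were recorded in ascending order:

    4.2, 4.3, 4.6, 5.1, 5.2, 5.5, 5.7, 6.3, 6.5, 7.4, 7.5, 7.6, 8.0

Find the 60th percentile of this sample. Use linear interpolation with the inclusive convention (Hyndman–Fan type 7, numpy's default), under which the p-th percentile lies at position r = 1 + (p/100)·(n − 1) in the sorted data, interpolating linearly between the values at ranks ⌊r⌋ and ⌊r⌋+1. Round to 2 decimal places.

n = 13.
r = 1 + (60/100)·(13 − 1) = 1 + 7.2 = 8.2.
Rank 8 is 6.3 and rank 9 is 6.5.
Interpolate: 6.3 + 0.2·(6.5 − 6.3) = 6.3 + 0.2·0.2 = 6.34.

6.34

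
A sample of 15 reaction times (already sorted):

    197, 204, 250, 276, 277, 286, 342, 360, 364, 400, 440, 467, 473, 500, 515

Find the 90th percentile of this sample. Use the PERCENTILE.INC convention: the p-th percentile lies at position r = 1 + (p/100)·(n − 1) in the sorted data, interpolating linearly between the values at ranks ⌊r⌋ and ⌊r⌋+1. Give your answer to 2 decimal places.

n = 15.
r = 1 + (90/100)·(15 − 1) = 1 + 12.6 = 13.6.
Rank 13 is 473 and rank 14 is 500.
Interpolate: 473 + 0.6·(500 − 473) = 473 + 0.6·27 = 489.2.

489.20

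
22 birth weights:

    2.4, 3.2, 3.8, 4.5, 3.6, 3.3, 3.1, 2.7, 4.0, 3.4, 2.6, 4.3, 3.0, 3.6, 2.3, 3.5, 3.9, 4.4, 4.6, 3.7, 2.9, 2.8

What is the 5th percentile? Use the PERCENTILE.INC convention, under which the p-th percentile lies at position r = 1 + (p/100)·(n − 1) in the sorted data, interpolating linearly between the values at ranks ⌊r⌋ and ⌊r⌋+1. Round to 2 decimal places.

Sorted: 2.3, 2.4, 2.6, 2.7, 2.8, 2.9, 3.0, 3.1, 3.2, 3.3, 3.4, 3.5, 3.6, 3.6, 3.7, 3.8, 3.9, 4.0, 4.3, 4.4, 4.5, 4.6.
n = 22.
r = 1 + (5/100)·(22 − 1) = 1 + 1.05 = 2.05.
Rank 2 is 2.4 and rank 3 is 2.6.
Interpolate: 2.4 + 0.05·(2.6 − 2.4) = 2.4 + 0.05·0.2 = 2.41.

2.41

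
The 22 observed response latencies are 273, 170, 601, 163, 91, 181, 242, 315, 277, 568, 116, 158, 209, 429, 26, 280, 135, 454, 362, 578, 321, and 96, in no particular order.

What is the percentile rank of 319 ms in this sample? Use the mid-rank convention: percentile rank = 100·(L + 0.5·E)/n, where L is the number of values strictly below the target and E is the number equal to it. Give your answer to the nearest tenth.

Sorted: 26, 91, 96, 116, 135, 158, 163, 170, 181, 209, 242, 273, 277, 280, 315, 321, 362, 429, 454, 568, 578, 601.
Count below 319: L = 15; count equal: E = 0; n = 22.
Percentile rank = 100·(15 + 0.5·0)/22 = 100·15/22 = 68.18.

68.2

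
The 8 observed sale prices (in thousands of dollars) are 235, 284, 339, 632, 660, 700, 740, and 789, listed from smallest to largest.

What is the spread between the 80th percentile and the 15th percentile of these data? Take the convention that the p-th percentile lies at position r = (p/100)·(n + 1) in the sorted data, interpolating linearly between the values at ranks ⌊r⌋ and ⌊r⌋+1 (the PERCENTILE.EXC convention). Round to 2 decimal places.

497.65

n = 8.
P15: r = 1.35; ranks 1–2 are 235, 284; interpolating gives 252.15.
P80: r = 7.2; ranks 7–8 are 740, 789; interpolating gives 749.8.
Difference: 749.8 − 252.15 = 497.65.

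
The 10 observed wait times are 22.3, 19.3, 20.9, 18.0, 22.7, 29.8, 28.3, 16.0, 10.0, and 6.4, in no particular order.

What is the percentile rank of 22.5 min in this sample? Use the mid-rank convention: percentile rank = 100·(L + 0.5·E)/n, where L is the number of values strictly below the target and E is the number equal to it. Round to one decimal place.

70.0

Sorted: 6.4, 10.0, 16.0, 18.0, 19.3, 20.9, 22.3, 22.7, 28.3, 29.8.
Count below 22.5: L = 7; count equal: E = 0; n = 10.
Percentile rank = 100·(7 + 0.5·0)/10 = 100·7/10 = 70.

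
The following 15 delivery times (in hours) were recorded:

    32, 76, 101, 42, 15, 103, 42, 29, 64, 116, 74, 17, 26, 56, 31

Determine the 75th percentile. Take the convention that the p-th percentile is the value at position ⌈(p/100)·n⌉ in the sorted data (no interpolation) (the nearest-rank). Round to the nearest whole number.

Sorted: 15, 17, 26, 29, 31, 32, 42, 42, 56, 64, 74, 76, 101, 103, 116.
n = 15.
Position = ⌈75/100 · 15⌉ = ⌈11.25⌉ = 12.
The value at rank 12 is 76.

76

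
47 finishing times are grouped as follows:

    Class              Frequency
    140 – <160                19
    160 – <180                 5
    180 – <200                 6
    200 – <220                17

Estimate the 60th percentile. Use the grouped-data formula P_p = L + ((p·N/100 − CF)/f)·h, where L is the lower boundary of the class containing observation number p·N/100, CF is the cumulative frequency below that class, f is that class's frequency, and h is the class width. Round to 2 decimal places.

N = 47; target position k = 60/100 · 47 = 28.2.
Cumulative frequencies: 19, 24, 30, 47.
Observation 28.2 falls in the class 180 – <200.
L = 180, CF = 24, f = 6, h = 20.
P60 = 180 + ((28.2 − 24)/6)·20 = 180 + 14 = 194.

194.00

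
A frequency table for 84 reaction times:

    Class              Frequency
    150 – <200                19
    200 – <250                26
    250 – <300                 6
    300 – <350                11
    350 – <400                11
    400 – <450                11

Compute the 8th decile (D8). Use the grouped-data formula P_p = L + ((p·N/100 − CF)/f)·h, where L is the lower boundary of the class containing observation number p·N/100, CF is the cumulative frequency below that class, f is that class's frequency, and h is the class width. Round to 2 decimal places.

373.64

N = 84; target position k = 80/100 · 84 = 67.2.
Cumulative frequencies: 19, 45, 51, 62, 73, 84.
Observation 67.2 falls in the class 350 – <400.
L = 350, CF = 62, f = 11, h = 50.
P80 = 350 + ((67.2 − 62)/11)·50 = 350 + 23.6364 = 373.636.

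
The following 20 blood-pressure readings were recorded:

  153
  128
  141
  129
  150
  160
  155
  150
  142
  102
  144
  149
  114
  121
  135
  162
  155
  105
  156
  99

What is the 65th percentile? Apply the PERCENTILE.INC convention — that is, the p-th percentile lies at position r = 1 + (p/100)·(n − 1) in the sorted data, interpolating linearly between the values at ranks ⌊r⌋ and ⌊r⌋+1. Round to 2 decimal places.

150.00

Sorted: 99, 102, 105, 114, 121, 128, 129, 135, 141, 142, 144, 149, 150, 150, 153, 155, 155, 156, 160, 162.
n = 20.
r = 1 + (65/100)·(20 − 1) = 1 + 12.35 = 13.35.
Rank 13 is 150 and rank 14 is 150.
Interpolate: 150 + 0.35·(150 − 150) = 150 + 0.35·0 = 150.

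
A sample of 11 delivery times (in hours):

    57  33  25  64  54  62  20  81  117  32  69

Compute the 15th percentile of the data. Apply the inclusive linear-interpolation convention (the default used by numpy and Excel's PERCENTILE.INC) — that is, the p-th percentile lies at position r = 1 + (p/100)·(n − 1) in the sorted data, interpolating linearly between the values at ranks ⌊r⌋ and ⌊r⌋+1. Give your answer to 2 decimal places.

28.50

Sorted: 20, 25, 32, 33, 54, 57, 62, 64, 69, 81, 117.
n = 11.
r = 1 + (15/100)·(11 − 1) = 1 + 1.5 = 2.5.
Rank 2 is 25 and rank 3 is 32.
Interpolate: 25 + 0.5·(32 − 25) = 25 + 0.5·7 = 28.5.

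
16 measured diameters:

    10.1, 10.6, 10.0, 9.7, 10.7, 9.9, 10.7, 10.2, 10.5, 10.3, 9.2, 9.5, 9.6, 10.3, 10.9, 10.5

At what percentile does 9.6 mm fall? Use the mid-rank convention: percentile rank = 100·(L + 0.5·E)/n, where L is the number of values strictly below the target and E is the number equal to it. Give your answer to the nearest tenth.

15.6

Sorted: 9.2, 9.5, 9.6, 9.7, 9.9, 10.0, 10.1, 10.2, 10.3, 10.3, 10.5, 10.5, 10.6, 10.7, 10.7, 10.9.
Count below 9.6: L = 2; count equal: E = 1; n = 16.
Percentile rank = 100·(2 + 0.5·1)/16 = 100·2.5/16 = 15.62.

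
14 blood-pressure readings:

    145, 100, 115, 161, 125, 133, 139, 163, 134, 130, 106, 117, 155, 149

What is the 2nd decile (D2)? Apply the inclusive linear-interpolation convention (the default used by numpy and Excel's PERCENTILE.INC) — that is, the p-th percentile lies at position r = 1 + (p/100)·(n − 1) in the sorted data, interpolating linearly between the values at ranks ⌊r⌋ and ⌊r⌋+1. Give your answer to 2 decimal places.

Sorted: 100, 106, 115, 117, 125, 130, 133, 134, 139, 145, 149, 155, 161, 163.
n = 14.
r = 1 + (20/100)·(14 − 1) = 1 + 2.6 = 3.6.
Rank 3 is 115 and rank 4 is 117.
Interpolate: 115 + 0.6·(117 − 115) = 115 + 0.6·2 = 116.2.

116.20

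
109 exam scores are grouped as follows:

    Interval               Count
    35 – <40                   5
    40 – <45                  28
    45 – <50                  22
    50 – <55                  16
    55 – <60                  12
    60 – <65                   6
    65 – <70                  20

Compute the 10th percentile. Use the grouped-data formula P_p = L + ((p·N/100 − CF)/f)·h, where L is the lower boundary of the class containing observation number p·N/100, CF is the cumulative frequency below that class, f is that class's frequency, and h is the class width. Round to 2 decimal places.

41.05

N = 109; target position k = 10/100 · 109 = 10.9.
Cumulative frequencies: 5, 33, 55, 71, 83, 89, 109.
Observation 10.9 falls in the class 40 – <45.
L = 40, CF = 5, f = 28, h = 5.
P10 = 40 + ((10.9 − 5)/28)·5 = 40 + 1.05357 = 41.0536.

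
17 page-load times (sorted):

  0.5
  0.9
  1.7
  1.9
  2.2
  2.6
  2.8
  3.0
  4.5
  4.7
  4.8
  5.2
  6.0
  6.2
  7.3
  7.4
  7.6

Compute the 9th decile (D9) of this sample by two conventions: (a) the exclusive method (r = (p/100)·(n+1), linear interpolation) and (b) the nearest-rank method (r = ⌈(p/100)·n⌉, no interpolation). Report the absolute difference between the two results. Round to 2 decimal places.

0.04

n = 17.
(a) r = 16.2; between ranks 16 (7.4) and 17 (7.6): 7.44.
(b) the nearest-rank method: rank 16 → 7.4.
|7.44 − 7.4| = 0.04.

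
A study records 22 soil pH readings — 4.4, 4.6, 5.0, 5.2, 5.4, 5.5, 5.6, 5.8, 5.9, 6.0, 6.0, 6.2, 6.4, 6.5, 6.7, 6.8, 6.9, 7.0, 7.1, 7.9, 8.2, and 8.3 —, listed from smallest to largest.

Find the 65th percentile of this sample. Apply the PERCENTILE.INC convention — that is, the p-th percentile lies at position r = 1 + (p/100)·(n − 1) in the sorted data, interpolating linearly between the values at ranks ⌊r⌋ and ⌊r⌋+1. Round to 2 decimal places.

n = 22.
r = 1 + (65/100)·(22 − 1) = 1 + 13.65 = 14.65.
Rank 14 is 6.5 and rank 15 is 6.7.
Interpolate: 6.5 + 0.65·(6.7 − 6.5) = 6.5 + 0.65·0.2 = 6.63.

6.63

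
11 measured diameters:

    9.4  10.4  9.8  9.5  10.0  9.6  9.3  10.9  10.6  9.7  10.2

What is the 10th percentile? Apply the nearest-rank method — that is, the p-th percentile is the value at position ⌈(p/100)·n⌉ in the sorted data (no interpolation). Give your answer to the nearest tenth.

9.4

Sorted: 9.3, 9.4, 9.5, 9.6, 9.7, 9.8, 10.0, 10.2, 10.4, 10.6, 10.9.
n = 11.
Position = ⌈10/100 · 11⌉ = ⌈1.1⌉ = 2.
The value at rank 2 is 9.4.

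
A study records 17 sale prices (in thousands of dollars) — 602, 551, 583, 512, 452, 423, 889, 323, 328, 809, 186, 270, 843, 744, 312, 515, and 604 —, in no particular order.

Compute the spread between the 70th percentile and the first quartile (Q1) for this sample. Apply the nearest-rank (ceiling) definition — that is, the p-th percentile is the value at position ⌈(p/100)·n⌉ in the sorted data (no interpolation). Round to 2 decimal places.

Sorted: 186, 270, 312, 323, 328, 423, 452, 512, 515, 551, 583, 602, 604, 744, 809, 843, 889.
n = 17.
P25: rank ⌈25/100·17⌉ = 5 → 328.
P70: rank ⌈70/100·17⌉ = 12 → 602.
Difference: 602 − 328 = 274.

274.00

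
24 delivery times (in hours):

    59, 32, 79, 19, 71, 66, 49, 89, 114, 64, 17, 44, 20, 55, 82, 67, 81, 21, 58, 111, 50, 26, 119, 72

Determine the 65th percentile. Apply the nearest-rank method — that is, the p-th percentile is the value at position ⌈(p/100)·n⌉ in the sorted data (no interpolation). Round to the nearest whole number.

Sorted: 17, 19, 20, 21, 26, 32, 44, 49, 50, 55, 58, 59, 64, 66, 67, 71, 72, 79, 81, 82, 89, 111, 114, 119.
n = 24.
Position = ⌈65/100 · 24⌉ = ⌈15.6⌉ = 16.
The value at rank 16 is 71.

71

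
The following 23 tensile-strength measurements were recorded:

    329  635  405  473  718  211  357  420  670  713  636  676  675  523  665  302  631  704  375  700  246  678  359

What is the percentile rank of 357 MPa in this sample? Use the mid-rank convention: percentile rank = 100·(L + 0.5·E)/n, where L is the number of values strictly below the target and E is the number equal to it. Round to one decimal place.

19.6

Sorted: 211, 246, 302, 329, 357, 359, 375, 405, 420, 473, 523, 631, 635, 636, 665, 670, 675, 676, 678, 700, 704, 713, 718.
Count below 357: L = 4; count equal: E = 1; n = 23.
Percentile rank = 100·(4 + 0.5·1)/23 = 100·4.5/23 = 19.57.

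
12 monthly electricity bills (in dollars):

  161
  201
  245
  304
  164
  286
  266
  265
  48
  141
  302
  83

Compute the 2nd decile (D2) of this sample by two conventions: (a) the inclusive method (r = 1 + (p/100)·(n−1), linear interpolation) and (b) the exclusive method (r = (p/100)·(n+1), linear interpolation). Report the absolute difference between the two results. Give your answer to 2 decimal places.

27.20

Sorted: 48, 83, 141, 161, 164, 201, 245, 265, 266, 286, 302, 304.
n = 12.
(a) r = 3.2; between ranks 3 (141) and 4 (161): 145.
(b) r = 2.6; between ranks 2 (83) and 3 (141): 117.8.
|145 − 117.8| = 27.2.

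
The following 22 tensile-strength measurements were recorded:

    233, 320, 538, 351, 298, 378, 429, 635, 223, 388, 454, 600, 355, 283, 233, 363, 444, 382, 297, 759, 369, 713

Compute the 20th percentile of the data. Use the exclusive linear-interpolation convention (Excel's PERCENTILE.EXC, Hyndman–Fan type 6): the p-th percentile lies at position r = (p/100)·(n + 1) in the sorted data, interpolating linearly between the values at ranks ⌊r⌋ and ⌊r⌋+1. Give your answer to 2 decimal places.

Sorted: 223, 233, 233, 283, 297, 298, 320, 351, 355, 363, 369, 378, 382, 388, 429, 444, 454, 538, 600, 635, 713, 759.
n = 22.
r = (20/100)·(22 + 1) = 4.6.
Rank 4 is 283 and rank 5 is 297.
Interpolate: 283 + 0.6·(297 − 283) = 283 + 0.6·14 = 291.4.

291.40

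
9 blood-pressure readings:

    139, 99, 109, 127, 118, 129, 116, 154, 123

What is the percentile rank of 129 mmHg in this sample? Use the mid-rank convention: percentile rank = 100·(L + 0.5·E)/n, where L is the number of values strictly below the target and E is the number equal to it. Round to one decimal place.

72.2

Sorted: 99, 109, 116, 118, 123, 127, 129, 139, 154.
Count below 129: L = 6; count equal: E = 1; n = 9.
Percentile rank = 100·(6 + 0.5·1)/9 = 100·6.5/9 = 72.22.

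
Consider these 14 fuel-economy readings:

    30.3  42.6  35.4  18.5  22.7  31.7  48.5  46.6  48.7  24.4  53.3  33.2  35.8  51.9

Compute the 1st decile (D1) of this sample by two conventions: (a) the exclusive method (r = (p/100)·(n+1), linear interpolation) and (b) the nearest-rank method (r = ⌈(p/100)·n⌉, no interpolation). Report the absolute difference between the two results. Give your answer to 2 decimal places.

2.10

Sorted: 18.5, 22.7, 24.4, 30.3, 31.7, 33.2, 35.4, 35.8, 42.6, 46.6, 48.5, 48.7, 51.9, 53.3.
n = 14.
(a) r = 1.5; between ranks 1 (18.5) and 2 (22.7): 20.6.
(b) the nearest-rank method: rank 2 → 22.7.
|20.6 − 22.7| = 2.1.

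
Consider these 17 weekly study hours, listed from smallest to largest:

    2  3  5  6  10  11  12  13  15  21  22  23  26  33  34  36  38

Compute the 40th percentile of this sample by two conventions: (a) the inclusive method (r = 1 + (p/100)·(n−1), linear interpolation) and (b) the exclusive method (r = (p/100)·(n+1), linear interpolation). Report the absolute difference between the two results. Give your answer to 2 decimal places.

0.20

n = 17.
(a) r = 7.4; between ranks 7 (12) and 8 (13): 12.4.
(b) r = 7.2; between ranks 7 (12) and 8 (13): 12.2.
|12.4 − 12.2| = 0.2.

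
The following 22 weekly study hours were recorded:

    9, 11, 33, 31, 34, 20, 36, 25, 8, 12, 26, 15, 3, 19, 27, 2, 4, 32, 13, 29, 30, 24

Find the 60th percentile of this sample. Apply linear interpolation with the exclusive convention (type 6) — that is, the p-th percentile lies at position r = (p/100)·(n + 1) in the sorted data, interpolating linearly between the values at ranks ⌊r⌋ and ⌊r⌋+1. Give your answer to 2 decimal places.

25.80

Sorted: 2, 3, 4, 8, 9, 11, 12, 13, 15, 19, 20, 24, 25, 26, 27, 29, 30, 31, 32, 33, 34, 36.
n = 22.
r = (60/100)·(22 + 1) = 13.8.
Rank 13 is 25 and rank 14 is 26.
Interpolate: 25 + 0.8·(26 − 25) = 25 + 0.8·1 = 25.8.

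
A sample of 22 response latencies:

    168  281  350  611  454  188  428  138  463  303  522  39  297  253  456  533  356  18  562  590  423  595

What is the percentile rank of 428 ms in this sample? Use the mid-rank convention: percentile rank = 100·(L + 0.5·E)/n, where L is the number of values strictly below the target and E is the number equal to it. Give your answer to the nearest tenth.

56.8

Sorted: 18, 39, 138, 168, 188, 253, 281, 297, 303, 350, 356, 423, 428, 454, 456, 463, 522, 533, 562, 590, 595, 611.
Count below 428: L = 12; count equal: E = 1; n = 22.
Percentile rank = 100·(12 + 0.5·1)/22 = 100·12.5/22 = 56.82.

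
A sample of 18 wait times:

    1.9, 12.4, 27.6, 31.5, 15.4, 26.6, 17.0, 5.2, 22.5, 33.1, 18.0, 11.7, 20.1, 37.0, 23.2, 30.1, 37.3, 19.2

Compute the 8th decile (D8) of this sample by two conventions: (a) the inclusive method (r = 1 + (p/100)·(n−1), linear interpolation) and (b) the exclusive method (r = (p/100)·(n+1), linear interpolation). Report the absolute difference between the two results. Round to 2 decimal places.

Sorted: 1.9, 5.2, 11.7, 12.4, 15.4, 17.0, 18.0, 19.2, 20.1, 22.5, 23.2, 26.6, 27.6, 30.1, 31.5, 33.1, 37.0, 37.3.
n = 18.
(a) r = 14.6; between ranks 14 (30.1) and 15 (31.5): 30.94.
(b) r = 15.2; between ranks 15 (31.5) and 16 (33.1): 31.82.
|30.94 − 31.82| = 0.88.

0.88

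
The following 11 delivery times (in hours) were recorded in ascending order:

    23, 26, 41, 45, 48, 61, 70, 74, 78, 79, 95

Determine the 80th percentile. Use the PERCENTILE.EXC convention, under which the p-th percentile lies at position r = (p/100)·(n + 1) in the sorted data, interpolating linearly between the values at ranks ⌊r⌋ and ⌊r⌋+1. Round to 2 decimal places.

78.60

n = 11.
r = (80/100)·(11 + 1) = 9.6.
Rank 9 is 78 and rank 10 is 79.
Interpolate: 78 + 0.6·(79 − 78) = 78 + 0.6·1 = 78.6.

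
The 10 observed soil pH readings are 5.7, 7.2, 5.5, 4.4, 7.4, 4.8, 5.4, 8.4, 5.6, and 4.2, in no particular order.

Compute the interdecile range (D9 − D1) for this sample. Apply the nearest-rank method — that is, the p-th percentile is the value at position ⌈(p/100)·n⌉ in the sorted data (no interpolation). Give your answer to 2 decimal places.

Sorted: 4.2, 4.4, 4.8, 5.4, 5.5, 5.6, 5.7, 7.2, 7.4, 8.4.
n = 10.
P10: rank ⌈10/100·10⌉ = 1 → 4.2.
P90: rank ⌈90/100·10⌉ = 9 → 7.4.
Difference: 7.4 − 4.2 = 3.2.

3.20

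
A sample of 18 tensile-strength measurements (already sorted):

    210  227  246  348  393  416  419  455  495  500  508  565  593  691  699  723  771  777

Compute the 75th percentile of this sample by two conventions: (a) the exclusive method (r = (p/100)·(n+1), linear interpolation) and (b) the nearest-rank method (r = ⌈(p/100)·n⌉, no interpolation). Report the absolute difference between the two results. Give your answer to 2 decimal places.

n = 18.
(a) r = 14.25; between ranks 14 (691) and 15 (699): 693.
(b) the nearest-rank method: rank 14 → 691.
|693 − 691| = 2.

2.00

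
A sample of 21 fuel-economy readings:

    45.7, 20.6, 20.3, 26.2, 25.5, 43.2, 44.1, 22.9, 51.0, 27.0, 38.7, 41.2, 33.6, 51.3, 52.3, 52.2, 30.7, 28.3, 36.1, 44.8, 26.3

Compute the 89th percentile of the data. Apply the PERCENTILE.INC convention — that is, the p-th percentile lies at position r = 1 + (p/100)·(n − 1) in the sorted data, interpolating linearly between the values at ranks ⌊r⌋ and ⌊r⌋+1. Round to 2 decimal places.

51.24

Sorted: 20.3, 20.6, 22.9, 25.5, 26.2, 26.3, 27.0, 28.3, 30.7, 33.6, 36.1, 38.7, 41.2, 43.2, 44.1, 44.8, 45.7, 51.0, 51.3, 52.2, 52.3.
n = 21.
r = 1 + (89/100)·(21 − 1) = 1 + 17.8 = 18.8.
Rank 18 is 51.0 and rank 19 is 51.3.
Interpolate: 51.0 + 0.8·(51.3 − 51.0) = 51.0 + 0.8·0.3 = 51.24.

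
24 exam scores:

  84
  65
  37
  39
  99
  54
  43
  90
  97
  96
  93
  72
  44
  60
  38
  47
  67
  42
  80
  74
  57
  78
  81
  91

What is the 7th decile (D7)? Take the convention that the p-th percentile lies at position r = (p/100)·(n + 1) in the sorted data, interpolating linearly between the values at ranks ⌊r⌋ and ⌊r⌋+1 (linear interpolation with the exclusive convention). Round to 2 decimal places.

Sorted: 37, 38, 39, 42, 43, 44, 47, 54, 57, 60, 65, 67, 72, 74, 78, 80, 81, 84, 90, 91, 93, 96, 97, 99.
n = 24.
r = (70/100)·(24 + 1) = 17.5.
Rank 17 is 81 and rank 18 is 84.
Interpolate: 81 + 0.5·(84 − 81) = 81 + 0.5·3 = 82.5.

82.50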